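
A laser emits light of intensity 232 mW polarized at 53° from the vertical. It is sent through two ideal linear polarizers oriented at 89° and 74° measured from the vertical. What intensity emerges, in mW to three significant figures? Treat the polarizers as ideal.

I₁ = 232 mW · cos²(36°) = 151.8 mW.
I₂ = I₁ · cos²(15°) = 151.8 · 0.933 = 141.7 mW.

I ≈ 142 mW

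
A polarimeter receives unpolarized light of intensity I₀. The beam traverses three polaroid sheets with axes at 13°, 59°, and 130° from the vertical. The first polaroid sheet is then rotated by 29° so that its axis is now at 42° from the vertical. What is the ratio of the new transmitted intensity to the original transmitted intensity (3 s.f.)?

Before rotation:
Unpolarized light through the first polarizer → I₁ = ½ I₀, now polarized at 13°.
I₂ = I₁ cos²(59° − 13°) = 0.5 I₀ · cos²(46°) = 0.2413 I₀.
I₃ = I₂ cos²(130° − 59°) = 0.2413 I₀ · cos²(71°) = 0.02557 I₀.
After rotation:
Unpolarized light through the first polarizer → I₁ = ½ I₀, now polarized at 42°.
I₂ = I₁ cos²(59° − 42°) = 0.5 I₀ · cos²(17°) = 0.4573 I₀.
I₃ = I₂ cos²(130° − 59°) = 0.4573 I₀ · cos²(71°) = 0.04847 I₀.
Ratio = 0.04847 / 0.02557 = 1.895.

I_new/I_old ≈ 1.90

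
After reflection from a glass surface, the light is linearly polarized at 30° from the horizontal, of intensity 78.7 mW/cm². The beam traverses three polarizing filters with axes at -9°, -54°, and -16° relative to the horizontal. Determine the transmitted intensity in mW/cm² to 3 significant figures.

I ≈ 14.8 mW/cm²

I₁ = 78.7 mW/cm² · cos²(39°) = 47.53 mW/cm².
I₂ = I₁ · cos²(45°) = 47.53 · 0.5 = 23.77 mW/cm².
I₃ = I₂ · cos²(38°) = 23.77 · 0.621 = 14.76 mW/cm².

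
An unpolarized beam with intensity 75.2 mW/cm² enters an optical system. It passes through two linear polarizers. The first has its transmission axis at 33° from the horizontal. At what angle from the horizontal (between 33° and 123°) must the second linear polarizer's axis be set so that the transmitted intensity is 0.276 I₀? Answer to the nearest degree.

Unpolarized light through the first polarizer → I₁ = ½ I₀, now polarized at 33°.
Need I₂/I₀ = 0.276, so cos²(θ − 33°) = 0.276 / 0.5 = 0.552.
θ − 33° = arccos(√0.552) = 42.0°, giving θ ≈ 33 + 42.0 = 75.0°.

θ ≈ 75°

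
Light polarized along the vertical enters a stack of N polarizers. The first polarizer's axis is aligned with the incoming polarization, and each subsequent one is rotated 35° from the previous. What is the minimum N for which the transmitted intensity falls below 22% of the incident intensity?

N = 5

First polarizer is aligned with the polarization: full transmission.
Each further stage multiplies by cos²(35°) = 0.671.
After N polarizers: T = 0.671^(N−1). Require T < 0.22 ⇒ N−1 > ln(0.22)/ln(0.671) = 3.80, so N−1 ≥ 4 and N = 5.
Check: N=5 gives T = 0.2027 < 0.22; N=4 gives T = 0.3021.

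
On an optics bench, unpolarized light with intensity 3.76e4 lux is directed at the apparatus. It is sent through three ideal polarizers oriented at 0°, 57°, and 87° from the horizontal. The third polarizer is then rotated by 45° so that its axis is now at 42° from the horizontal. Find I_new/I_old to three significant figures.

I_new/I_old ≈ 1.24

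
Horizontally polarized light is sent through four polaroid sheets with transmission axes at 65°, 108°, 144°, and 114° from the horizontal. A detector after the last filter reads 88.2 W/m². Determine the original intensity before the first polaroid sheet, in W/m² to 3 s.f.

I₀ ≈ 1880 W/m²

By Malus's law, I₁ = I₀ cos²(65° − 0°) = I₀ cos²(65°) = 0.1786 I₀.
I₂ = I₁ cos²(108° − 65°) = 0.1786 I₀ · cos²(43°) = 0.09553 I₀.
I₃ = I₂ cos²(144° − 108°) = 0.09553 I₀ · cos²(36°) = 0.06253 I₀.
I₄ = I₃ cos²(114° − 144°) = 0.06253 I₀ · cos²(30°) = 0.0469 I₀.
So 88.2 W/m² = 0.0469 I₀, giving I₀ = 88.2/0.0469 = 1881 W/m².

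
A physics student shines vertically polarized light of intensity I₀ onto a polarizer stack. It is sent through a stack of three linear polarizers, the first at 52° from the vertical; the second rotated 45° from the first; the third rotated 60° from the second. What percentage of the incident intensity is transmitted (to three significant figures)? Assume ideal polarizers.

≈ 4.74%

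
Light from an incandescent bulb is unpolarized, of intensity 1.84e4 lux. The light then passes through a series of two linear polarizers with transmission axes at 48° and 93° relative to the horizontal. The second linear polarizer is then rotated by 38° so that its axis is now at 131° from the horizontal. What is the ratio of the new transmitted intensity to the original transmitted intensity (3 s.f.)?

Before rotation:
Unpolarized light through the first polarizer → I₁ = ½ I₀, now polarized at 48°.
I₂ = I₁ cos²(93° − 48°) = 0.5 I₀ · cos²(45°) = 0.25 I₀.
After rotation:
Unpolarized light through the first polarizer → I₁ = ½ I₀, now polarized at 48°.
I₂ = I₁ cos²(131° − 48°) = 0.5 I₀ · cos²(83°) = 0.007426 I₀.
Ratio = 0.007426 / 0.25 = 0.0297.

I_new/I_old ≈ 0.0297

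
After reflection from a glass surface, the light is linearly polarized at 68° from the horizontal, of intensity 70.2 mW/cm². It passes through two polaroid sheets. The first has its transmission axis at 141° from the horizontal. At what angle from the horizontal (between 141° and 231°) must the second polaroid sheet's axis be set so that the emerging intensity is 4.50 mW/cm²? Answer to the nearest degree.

By Malus's law, I₁ = I₀ cos²(141° − 68°) = I₀ cos²(73°) = 0.08548 I₀.
Target fraction: 4.50 / 70.2 mW/cm² = 0.0641 of I₀.
Need I₂/I₀ = 0.0641, so cos²(θ − 141°) = 0.0641 / 0.08548 = 0.7499.
θ − 141° = arccos(√0.7499) = 30.0°, giving θ ≈ 141 + 30.0 = 171.0°.

θ ≈ 171°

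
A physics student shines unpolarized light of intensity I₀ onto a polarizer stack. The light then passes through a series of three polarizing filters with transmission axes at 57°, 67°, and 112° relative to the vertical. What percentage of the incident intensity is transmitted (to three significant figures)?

Unpolarized light through the first polarizer → I₁ = ½ I₀, now polarized at 57°.
I₂ = I₁ cos²(67° − 57°) = 0.5 I₀ · cos²(10°) = 0.4849 I₀.
I₃ = I₂ cos²(112° − 67°) = 0.4849 I₀ · cos²(45°) = 0.2425 I₀.
That is 24.25% of the incident intensity.

≈ 24.2%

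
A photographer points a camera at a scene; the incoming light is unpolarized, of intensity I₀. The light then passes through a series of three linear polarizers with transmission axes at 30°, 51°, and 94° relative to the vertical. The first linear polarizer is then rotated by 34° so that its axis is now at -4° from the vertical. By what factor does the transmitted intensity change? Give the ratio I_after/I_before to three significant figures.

I_new/I_old ≈ 0.377

Before rotation:
Unpolarized light through the first polarizer → I₁ = ½ I₀, now polarized at 30°.
I₂ = I₁ cos²(51° − 30°) = 0.5 I₀ · cos²(21°) = 0.4358 I₀.
I₃ = I₂ cos²(94° − 51°) = 0.4358 I₀ · cos²(43°) = 0.2331 I₀.
After rotation:
Unpolarized light through the first polarizer → I₁ = ½ I₀, now polarized at -4°.
I₂ = I₁ cos²(51° + 4°) = 0.5 I₀ · cos²(55°) = 0.1645 I₀.
I₃ = I₂ cos²(94° − 51°) = 0.1645 I₀ · cos²(43°) = 0.08798 I₀.
Ratio = 0.08798 / 0.2331 = 0.3775.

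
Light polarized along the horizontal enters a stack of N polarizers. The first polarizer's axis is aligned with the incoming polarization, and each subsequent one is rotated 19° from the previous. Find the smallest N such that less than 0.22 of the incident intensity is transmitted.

N = 15

First polarizer is aligned with the polarization: full transmission.
Each further stage multiplies by cos²(19°) = 0.894.
After N polarizers: T = 0.894^(N−1). Require T < 0.22 ⇒ N−1 > ln(0.22)/ln(0.894) = 13.51, so N−1 ≥ 14 and N = 15.
Check: N=15 gives T = 0.2083 < 0.22; N=14 gives T = 0.233.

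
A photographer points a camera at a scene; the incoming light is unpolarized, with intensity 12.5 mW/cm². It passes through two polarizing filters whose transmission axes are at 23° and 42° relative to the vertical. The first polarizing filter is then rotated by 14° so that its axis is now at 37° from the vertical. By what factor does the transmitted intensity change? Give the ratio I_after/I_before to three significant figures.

I_new/I_old ≈ 1.11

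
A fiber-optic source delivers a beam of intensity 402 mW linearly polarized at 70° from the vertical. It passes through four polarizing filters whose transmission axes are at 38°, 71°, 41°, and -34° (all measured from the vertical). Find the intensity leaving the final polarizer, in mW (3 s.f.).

I₁ = 402 mW · cos²(32°) = 289.1 mW.
I₂ = I₁ · cos²(33°) = 289.1 · 0.7034 = 203.4 mW.
I₃ = I₂ · cos²(30°) = 203.4 · 0.75 = 152.5 mW.
I₄ = I₃ · cos²(75°) = 152.5 · 0.06699 = 10.22 mW.

I ≈ 10.2 mW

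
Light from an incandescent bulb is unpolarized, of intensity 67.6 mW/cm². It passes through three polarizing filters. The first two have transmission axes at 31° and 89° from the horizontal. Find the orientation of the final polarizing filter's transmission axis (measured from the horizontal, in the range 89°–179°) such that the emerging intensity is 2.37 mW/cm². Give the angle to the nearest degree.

Unpolarized light through the first polarizer → I₁ = ½ I₀, now polarized at 31°.
I₂ = I₁ cos²(89° − 31°) = 0.5 I₀ · cos²(58°) = 0.1404 I₀.
Target fraction: 2.37 / 67.6 mW/cm² = 0.03506 of I₀.
Need I₃/I₀ = 0.03506, so cos²(θ − 89°) = 0.03506 / 0.1404 = 0.2497.
θ − 89° = arccos(√0.2497) = 60.0°, giving θ ≈ 89 + 60.0 = 149.0°.

θ ≈ 149°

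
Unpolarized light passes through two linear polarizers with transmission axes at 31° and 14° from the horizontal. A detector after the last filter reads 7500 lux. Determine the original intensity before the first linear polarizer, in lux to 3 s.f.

Unpolarized light through the first polarizer → I₁ = ½ I₀, now polarized at 31°.
I₂ = I₁ cos²(14° − 31°) = 0.5 I₀ · cos²(17°) = 0.4573 I₀.
So 7500 lux = 0.4573 I₀, giving I₀ = 7500/0.4573 = 1.64e+04 lux.

I₀ ≈ 1.64e4 lux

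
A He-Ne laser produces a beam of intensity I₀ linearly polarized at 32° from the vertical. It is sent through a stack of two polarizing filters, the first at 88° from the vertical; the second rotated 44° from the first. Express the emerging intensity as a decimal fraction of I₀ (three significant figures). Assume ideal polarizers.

≈ 0.162 I₀

By Malus's law, I₁ = I₀ cos²(88° − 32°) = I₀ cos²(56°) = 0.3127 I₀.
I₂ = I₁ cos²(44°) = 0.3127 · 0.5174 I₀ = 0.1618 I₀.
Transmitted fraction = 0.1618.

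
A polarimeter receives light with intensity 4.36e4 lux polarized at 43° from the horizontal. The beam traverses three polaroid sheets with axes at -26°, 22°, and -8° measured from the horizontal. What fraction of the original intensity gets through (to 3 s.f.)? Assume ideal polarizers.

I/I₀ ≈ 0.0431

I₁ = 4.36e4 lux · cos²(69°) = 5599 lux.
I₂ = I₁ · cos²(48°) = 5599 · 0.4477 = 2507 lux.
I₃ = I₂ · cos²(30°) = 2507 · 0.75 = 1880 lux.
Transmitted fraction = 0.04313.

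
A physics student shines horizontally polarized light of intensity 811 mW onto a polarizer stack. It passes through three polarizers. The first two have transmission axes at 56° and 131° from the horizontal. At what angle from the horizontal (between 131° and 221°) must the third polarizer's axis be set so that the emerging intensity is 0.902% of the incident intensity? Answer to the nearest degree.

By Malus's law, I₁ = I₀ cos²(56° − 0°) = I₀ cos²(56°) = 0.3127 I₀.
I₂ = I₁ cos²(131° − 56°) = 0.3127 I₀ · cos²(75°) = 0.02095 I₀.
Need I₃/I₀ = 0.00902, so cos²(θ − 131°) = 0.00902 / 0.02095 = 0.4306.
θ − 131° = arccos(√0.4306) = 49.0°, giving θ ≈ 131 + 49.0 = 180.0°.

θ ≈ 180°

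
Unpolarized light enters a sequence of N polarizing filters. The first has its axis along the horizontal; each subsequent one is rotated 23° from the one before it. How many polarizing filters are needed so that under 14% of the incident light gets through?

N = 9

First polarizer halves the unpolarized light: factor 1/2.
Each further stage multiplies by cos²(23°) = 0.8473.
After N polarizers: T = 0.5·0.8473^(N−1). Require T < 0.14 ⇒ N−1 > ln(0.14/0.5)/ln(0.8473) = 7.68, so N−1 ≥ 8 and N = 9.
Check: N=9 gives T = 0.1329 < 0.14; N=8 gives T = 0.1568.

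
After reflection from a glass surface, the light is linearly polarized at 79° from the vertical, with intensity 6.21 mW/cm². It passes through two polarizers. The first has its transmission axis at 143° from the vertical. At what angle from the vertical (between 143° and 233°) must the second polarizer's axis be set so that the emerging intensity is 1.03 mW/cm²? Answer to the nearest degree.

θ ≈ 165°

By Malus's law, I₁ = I₀ cos²(143° − 79°) = I₀ cos²(64°) = 0.1922 I₀.
Target fraction: 1.03 / 6.21 mW/cm² = 0.1659 of I₀.
Need I₂/I₀ = 0.1659, so cos²(θ − 143°) = 0.1659 / 0.1922 = 0.8631.
θ − 143° = arccos(√0.8631) = 21.7°, giving θ ≈ 143 + 21.7 = 164.7°.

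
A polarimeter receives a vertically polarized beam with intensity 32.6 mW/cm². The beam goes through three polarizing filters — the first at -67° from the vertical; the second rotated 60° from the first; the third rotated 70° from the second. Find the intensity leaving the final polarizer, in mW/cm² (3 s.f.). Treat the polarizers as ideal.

I ≈ 0.146 mW/cm²

I₁ = 32.6 mW/cm² · cos²(67°) = 4.977 mW/cm².
I₂ = I₁ · cos²(60°) = 4.977 · 0.25 = 1.244 mW/cm².
I₃ = I₂ · cos²(70°) = 1.244 · 0.117 = 0.1456 mW/cm².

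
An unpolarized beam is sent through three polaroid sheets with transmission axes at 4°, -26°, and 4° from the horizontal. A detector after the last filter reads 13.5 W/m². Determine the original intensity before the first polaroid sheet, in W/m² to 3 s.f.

Unpolarized light through the first polarizer → I₁ = ½ I₀, now polarized at 4°.
I₂ = I₁ cos²(-26° − 4°) = 0.5 I₀ · cos²(30°) = 0.375 I₀.
I₃ = I₂ cos²(4° + 26°) = 0.375 I₀ · cos²(30°) = 0.2813 I₀.
So 13.5 W/m² = 0.2813 I₀, giving I₀ = 13.5/0.2813 = 48 W/m².

I₀ ≈ 48.0 W/m²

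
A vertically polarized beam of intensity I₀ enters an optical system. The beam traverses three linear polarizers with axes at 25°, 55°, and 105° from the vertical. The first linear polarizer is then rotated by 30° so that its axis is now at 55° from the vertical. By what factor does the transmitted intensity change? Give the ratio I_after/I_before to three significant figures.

I_new/I_old ≈ 0.534

Before rotation:
I₁ = I₀ cos²(25° − 0°) = I₀ cos²(25°) = 0.8214 I₀.
I₂ = I₁ cos²(55° − 25°) = 0.8214 I₀ · cos²(30°) = 0.616 I₀.
I₃ = I₂ cos²(105° − 55°) = 0.616 I₀ · cos²(50°) = 0.2545 I₀.
After rotation:
I₁ = I₀ cos²(55° − 0°) = I₀ cos²(55°) = 0.329 I₀.
I₂ = I₁ cos²(55° − 55°) = 0.329 I₀ · cos²(0°) = 0.329 I₀.
I₃ = I₂ cos²(105° − 55°) = 0.329 I₀ · cos²(50°) = 0.1359 I₀.
Ratio = 0.1359 / 0.2545 = 0.534.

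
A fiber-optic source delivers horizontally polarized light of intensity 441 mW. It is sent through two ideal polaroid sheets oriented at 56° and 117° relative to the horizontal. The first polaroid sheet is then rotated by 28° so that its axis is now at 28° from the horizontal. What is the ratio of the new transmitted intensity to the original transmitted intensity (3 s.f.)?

Before rotation:
By Malus's law, I₁ = I₀ cos²(56° − 0°) = I₀ cos²(56°) = 0.3127 I₀.
I₂ = I₁ cos²(117° − 56°) = 0.3127 I₀ · cos²(61°) = 0.0735 I₀.
After rotation:
I₁ = I₀ cos²(28° − 0°) = I₀ cos²(28°) = 0.7796 I₀.
I₂ = I₁ cos²(117° − 28°) = 0.7796 I₀ · cos²(89°) = 0.0002375 I₀.
Ratio = 0.0002375 / 0.0735 = 0.003231.

I_new/I_old ≈ 0.00323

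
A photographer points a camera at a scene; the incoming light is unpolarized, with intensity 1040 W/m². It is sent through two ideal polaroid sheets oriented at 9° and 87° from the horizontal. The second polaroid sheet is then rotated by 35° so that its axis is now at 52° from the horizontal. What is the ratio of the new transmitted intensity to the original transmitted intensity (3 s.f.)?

Before rotation:
Unpolarized light through the first polarizer → I₁ = ½ I₀, now polarized at 9°.
I₂ = I₁ cos²(87° − 9°) = 0.5 I₀ · cos²(78°) = 0.02161 I₀.
After rotation:
Unpolarized light through the first polarizer → I₁ = ½ I₀, now polarized at 9°.
I₂ = I₁ cos²(52° − 9°) = 0.5 I₀ · cos²(43°) = 0.2674 I₀.
Ratio = 0.2674 / 0.02161 = 12.37.

I_new/I_old ≈ 12.4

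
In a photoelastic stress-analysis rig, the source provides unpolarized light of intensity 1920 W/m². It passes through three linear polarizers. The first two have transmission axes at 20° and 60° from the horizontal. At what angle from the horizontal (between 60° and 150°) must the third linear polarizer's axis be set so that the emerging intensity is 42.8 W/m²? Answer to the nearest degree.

θ ≈ 134°

Unpolarized light through the first polarizer → I₁ = ½ I₀, now polarized at 20°.
I₂ = I₁ cos²(60° − 20°) = 0.5 I₀ · cos²(40°) = 0.2934 I₀.
Target fraction: 42.8 / 1920 W/m² = 0.02229 of I₀.
Need I₃/I₀ = 0.02229, so cos²(θ − 60°) = 0.02229 / 0.2934 = 0.07597.
θ − 60° = arccos(√0.07597) = 74.0°, giving θ ≈ 60 + 74.0 = 134.0°.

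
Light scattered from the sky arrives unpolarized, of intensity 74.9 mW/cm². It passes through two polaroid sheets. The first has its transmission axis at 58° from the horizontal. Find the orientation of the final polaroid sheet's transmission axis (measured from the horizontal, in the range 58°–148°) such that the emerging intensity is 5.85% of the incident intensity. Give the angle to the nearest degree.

Unpolarized light through the first polarizer → I₁ = ½ I₀, now polarized at 58°.
Need I₂/I₀ = 0.0585, so cos²(θ − 58°) = 0.0585 / 0.5 = 0.117.
θ − 58° = arccos(√0.117) = 70.0°, giving θ ≈ 58 + 70.0 = 128.0°.

θ ≈ 128°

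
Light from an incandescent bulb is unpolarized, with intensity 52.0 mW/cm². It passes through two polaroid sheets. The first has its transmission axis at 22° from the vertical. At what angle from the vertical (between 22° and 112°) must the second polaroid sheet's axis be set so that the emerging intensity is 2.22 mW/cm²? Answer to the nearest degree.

Unpolarized light through the first polarizer → I₁ = ½ I₀, now polarized at 22°.
Target fraction: 2.22 / 52.0 mW/cm² = 0.04269 of I₀.
Need I₂/I₀ = 0.04269, so cos²(θ − 22°) = 0.04269 / 0.5 = 0.08538.
θ − 22° = arccos(√0.08538) = 73.0°, giving θ ≈ 22 + 73.0 = 95.0°.

θ ≈ 95°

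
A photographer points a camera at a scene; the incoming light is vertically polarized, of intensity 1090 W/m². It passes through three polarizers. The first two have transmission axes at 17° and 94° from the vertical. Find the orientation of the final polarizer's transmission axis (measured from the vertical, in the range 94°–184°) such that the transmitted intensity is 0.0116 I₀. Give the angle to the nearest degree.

By Malus's law, I₁ = I₀ cos²(17° − 0°) = I₀ cos²(17°) = 0.9145 I₀.
I₂ = I₁ cos²(94° − 17°) = 0.9145 I₀ · cos²(77°) = 0.04628 I₀.
Need I₃/I₀ = 0.0116, so cos²(θ − 94°) = 0.0116 / 0.04628 = 0.2507.
θ − 94° = arccos(√0.2507) = 60.0°, giving θ ≈ 94 + 60.0 = 154.0°.

θ ≈ 154°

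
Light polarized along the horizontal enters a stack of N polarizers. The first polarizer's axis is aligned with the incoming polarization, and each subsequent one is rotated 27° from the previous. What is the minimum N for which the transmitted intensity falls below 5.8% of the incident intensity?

First polarizer is aligned with the polarization: full transmission.
Each further stage multiplies by cos²(27°) = 0.7939.
After N polarizers: T = 0.7939^(N−1). Require T < 0.058 ⇒ N−1 > ln(0.058)/ln(0.7939) = 12.34, so N−1 ≥ 13 and N = 14.
Check: N=14 gives T = 0.04976 < 0.058; N=13 gives T = 0.06268.

N = 14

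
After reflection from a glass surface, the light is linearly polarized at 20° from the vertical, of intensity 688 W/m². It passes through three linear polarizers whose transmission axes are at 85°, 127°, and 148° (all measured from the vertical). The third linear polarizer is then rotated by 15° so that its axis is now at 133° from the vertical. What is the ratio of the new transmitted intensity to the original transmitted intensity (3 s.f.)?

Before rotation:
By Malus's law, I₁ = I₀ cos²(85° − 20°) = I₀ cos²(65°) = 0.1786 I₀.
I₂ = I₁ cos²(127° − 85°) = 0.1786 I₀ · cos²(42°) = 0.09864 I₀.
I₃ = I₂ cos²(148° − 127°) = 0.09864 I₀ · cos²(21°) = 0.08597 I₀.
After rotation:
I₁ = I₀ cos²(85° − 20°) = I₀ cos²(65°) = 0.1786 I₀.
I₂ = I₁ cos²(127° − 85°) = 0.1786 I₀ · cos²(42°) = 0.09864 I₀.
I₃ = I₂ cos²(133° − 127°) = 0.09864 I₀ · cos²(6°) = 0.09756 I₀.
Ratio = 0.09756 / 0.08597 = 1.135.

I_new/I_old ≈ 1.13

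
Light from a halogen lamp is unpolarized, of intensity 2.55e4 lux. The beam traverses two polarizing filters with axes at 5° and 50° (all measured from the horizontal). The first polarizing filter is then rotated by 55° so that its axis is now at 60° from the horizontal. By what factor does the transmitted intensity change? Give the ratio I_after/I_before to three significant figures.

I_new/I_old ≈ 1.94

Before rotation:
Unpolarized light through the first polarizer → I₁ = ½ I₀, now polarized at 5°.
I₂ = I₁ cos²(50° − 5°) = 0.5 I₀ · cos²(45°) = 0.25 I₀.
After rotation:
Unpolarized light through the first polarizer → I₁ = ½ I₀, now polarized at 60°.
I₂ = I₁ cos²(50° − 60°) = 0.5 I₀ · cos²(10°) = 0.4849 I₀.
Ratio = 0.4849 / 0.25 = 1.94.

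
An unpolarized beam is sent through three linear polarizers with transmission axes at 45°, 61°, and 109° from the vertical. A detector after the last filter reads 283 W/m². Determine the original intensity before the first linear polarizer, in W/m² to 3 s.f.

I₀ ≈ 1370 W/m²

Unpolarized light through the first polarizer → I₁ = ½ I₀, now polarized at 45°.
I₂ = I₁ cos²(61° − 45°) = 0.5 I₀ · cos²(16°) = 0.462 I₀.
I₃ = I₂ cos²(109° − 61°) = 0.462 I₀ · cos²(48°) = 0.2069 I₀.
So 283 W/m² = 0.2069 I₀, giving I₀ = 283/0.2069 = 1368 W/m².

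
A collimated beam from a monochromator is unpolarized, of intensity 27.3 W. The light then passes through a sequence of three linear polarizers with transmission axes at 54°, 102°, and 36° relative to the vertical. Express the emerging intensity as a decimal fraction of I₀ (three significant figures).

Unpolarized light through the first polarizer → I₁ = 27.3 W/2 = 13.65 W, polarized at 54°.
I₂ = I₁ · cos²(48°) = 13.65 · 0.4477 = 6.112 W.
I₃ = I₂ · cos²(66°) = 6.112 · 0.1654 = 1.011 W.
Transmitted fraction = 0.03704.

I/I₀ ≈ 0.0370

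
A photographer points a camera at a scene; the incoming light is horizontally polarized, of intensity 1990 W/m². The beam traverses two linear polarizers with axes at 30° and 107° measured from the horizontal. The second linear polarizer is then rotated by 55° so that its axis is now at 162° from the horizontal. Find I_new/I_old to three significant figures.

Before rotation:
By Malus's law, I₁ = I₀ cos²(30° − 0°) = I₀ cos²(30°) = 0.75 I₀.
I₂ = I₁ cos²(107° − 30°) = 0.75 I₀ · cos²(77°) = 0.03795 I₀.
After rotation:
I₁ = I₀ cos²(30° − 0°) = I₀ cos²(30°) = 0.75 I₀.
Angle between axes 1 and 2: 48°. I₂ = 0.75 I₀ · cos²(48°) = 0.3358 I₀.
Ratio = 0.3358 / 0.03795 = 8.848.

I_new/I_old ≈ 8.85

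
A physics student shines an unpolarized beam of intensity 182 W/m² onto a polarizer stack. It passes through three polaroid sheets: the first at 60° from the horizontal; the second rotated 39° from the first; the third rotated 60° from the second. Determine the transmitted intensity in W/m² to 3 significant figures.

I ≈ 13.7 W/m²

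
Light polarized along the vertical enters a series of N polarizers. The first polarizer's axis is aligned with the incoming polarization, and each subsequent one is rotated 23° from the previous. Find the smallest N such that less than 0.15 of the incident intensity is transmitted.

N = 13

First polarizer is aligned with the polarization: full transmission.
Each further stage multiplies by cos²(23°) = 0.8473.
After N polarizers: T = 0.8473^(N−1). Require T < 0.15 ⇒ N−1 > ln(0.15)/ln(0.8473) = 11.45, so N−1 ≥ 12 and N = 13.
Check: N=13 gives T = 0.137 < 0.15; N=12 gives T = 0.1616.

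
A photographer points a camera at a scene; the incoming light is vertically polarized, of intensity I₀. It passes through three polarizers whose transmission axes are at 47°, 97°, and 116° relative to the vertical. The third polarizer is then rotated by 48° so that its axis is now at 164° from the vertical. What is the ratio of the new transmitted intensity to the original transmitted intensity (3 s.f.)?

I_new/I_old ≈ 0.171

Before rotation:
I₁ = I₀ cos²(47° − 0°) = I₀ cos²(47°) = 0.4651 I₀.
I₂ = I₁ cos²(97° − 47°) = 0.4651 I₀ · cos²(50°) = 0.1922 I₀.
I₃ = I₂ cos²(116° − 97°) = 0.1922 I₀ · cos²(19°) = 0.1718 I₀.
After rotation:
I₁ = I₀ cos²(47° − 0°) = I₀ cos²(47°) = 0.4651 I₀.
I₂ = I₁ cos²(97° − 47°) = 0.4651 I₀ · cos²(50°) = 0.1922 I₀.
I₃ = I₂ cos²(164° − 97°) = 0.1922 I₀ · cos²(67°) = 0.02934 I₀.
Ratio = 0.02934 / 0.1718 = 0.1708.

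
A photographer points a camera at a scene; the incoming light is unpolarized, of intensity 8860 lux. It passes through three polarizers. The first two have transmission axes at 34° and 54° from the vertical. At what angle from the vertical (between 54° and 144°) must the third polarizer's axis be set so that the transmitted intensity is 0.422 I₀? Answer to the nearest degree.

θ ≈ 66°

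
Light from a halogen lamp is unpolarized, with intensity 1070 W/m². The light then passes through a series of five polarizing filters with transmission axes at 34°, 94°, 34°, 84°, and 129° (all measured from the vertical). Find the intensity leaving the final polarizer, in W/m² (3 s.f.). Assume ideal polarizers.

I ≈ 6.91 W/m²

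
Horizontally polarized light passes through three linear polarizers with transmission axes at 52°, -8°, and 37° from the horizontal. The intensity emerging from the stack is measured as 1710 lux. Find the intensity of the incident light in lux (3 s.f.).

I₀ ≈ 3.61e4 lux

By Malus's law, I₁ = I₀ cos²(52° − 0°) = I₀ cos²(52°) = 0.379 I₀.
I₂ = I₁ cos²(-8° − 52°) = 0.379 I₀ · cos²(60°) = 0.09476 I₀.
I₃ = I₂ cos²(37° + 8°) = 0.09476 I₀ · cos²(45°) = 0.04738 I₀.
So 1710 lux = 0.04738 I₀, giving I₀ = 1710/0.04738 = 3.609e+04 lux.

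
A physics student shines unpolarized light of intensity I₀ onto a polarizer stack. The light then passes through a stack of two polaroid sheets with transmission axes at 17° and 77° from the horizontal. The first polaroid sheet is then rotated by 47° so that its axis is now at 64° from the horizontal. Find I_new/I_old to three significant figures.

Before rotation:
Unpolarized light through the first polarizer → I₁ = ½ I₀, now polarized at 17°.
I₂ = I₁ cos²(77° − 17°) = 0.5 I₀ · cos²(60°) = 0.125 I₀.
After rotation:
Unpolarized light through the first polarizer → I₁ = ½ I₀, now polarized at 64°.
I₂ = I₁ cos²(77° − 64°) = 0.5 I₀ · cos²(13°) = 0.4747 I₀.
Ratio = 0.4747 / 0.125 = 3.798.

I_new/I_old ≈ 3.80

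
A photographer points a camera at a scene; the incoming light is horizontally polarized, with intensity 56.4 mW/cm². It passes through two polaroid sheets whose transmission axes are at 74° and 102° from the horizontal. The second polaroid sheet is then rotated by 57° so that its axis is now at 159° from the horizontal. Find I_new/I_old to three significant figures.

I_new/I_old ≈ 0.00974

Before rotation:
By Malus's law, I₁ = I₀ cos²(74° − 0°) = I₀ cos²(74°) = 0.07598 I₀.
I₂ = I₁ cos²(102° − 74°) = 0.07598 I₀ · cos²(28°) = 0.05923 I₀.
After rotation:
I₁ = I₀ cos²(74° − 0°) = I₀ cos²(74°) = 0.07598 I₀.
I₂ = I₁ cos²(159° − 74°) = 0.07598 I₀ · cos²(85°) = 0.0005771 I₀.
Ratio = 0.0005771 / 0.05923 = 0.009744.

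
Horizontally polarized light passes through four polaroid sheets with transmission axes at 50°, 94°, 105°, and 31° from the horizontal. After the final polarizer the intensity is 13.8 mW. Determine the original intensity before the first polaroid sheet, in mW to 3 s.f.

I₀ ≈ 882 mW

I₁ = I₀ cos²(50° − 0°) = I₀ cos²(50°) = 0.4132 I₀.
I₂ = I₁ cos²(94° − 50°) = 0.4132 I₀ · cos²(44°) = 0.2138 I₀.
I₃ = I₂ cos²(105° − 94°) = 0.2138 I₀ · cos²(11°) = 0.206 I₀.
I₄ = I₃ cos²(31° − 105°) = 0.206 I₀ · cos²(74°) = 0.01565 I₀.
So 13.8 mW = 0.01565 I₀, giving I₀ = 13.8/0.01565 = 881.7 mW.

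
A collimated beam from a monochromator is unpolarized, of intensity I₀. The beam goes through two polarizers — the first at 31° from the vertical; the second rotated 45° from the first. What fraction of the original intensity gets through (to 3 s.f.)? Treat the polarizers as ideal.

≈ 0.250 I₀

Unpolarized light through the first polarizer → I₁ = ½ I₀, now polarized at 31°.
I₂ = I₁ cos²(45°) = 0.5 · 0.5 I₀ = 0.25 I₀.
Transmitted fraction = 0.25.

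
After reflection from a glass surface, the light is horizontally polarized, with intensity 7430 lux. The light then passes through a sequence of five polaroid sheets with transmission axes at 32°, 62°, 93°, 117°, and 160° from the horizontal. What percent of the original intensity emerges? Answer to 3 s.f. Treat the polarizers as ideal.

≈ 17.7%

I₁ = 7430 lux · cos²(32°) = 5344 lux.
I₂ = I₁ · cos²(30°) = 5344 · 0.75 = 4008 lux.
I₃ = I₂ · cos²(31°) = 4008 · 0.7347 = 2945 lux.
I₄ = I₃ · cos²(24°) = 2945 · 0.8346 = 2457 lux.
I₅ = I₄ · cos²(43°) = 2457 · 0.5349 = 1314 lux.
That is 17.69% of the incident intensity.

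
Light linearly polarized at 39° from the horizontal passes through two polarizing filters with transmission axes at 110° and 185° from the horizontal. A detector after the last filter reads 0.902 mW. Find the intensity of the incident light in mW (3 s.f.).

I₀ ≈ 127 mW

By Malus's law, I₁ = I₀ cos²(110° − 39°) = I₀ cos²(71°) = 0.106 I₀.
I₂ = I₁ cos²(185° − 110°) = 0.106 I₀ · cos²(75°) = 0.0071 I₀.
So 0.902 mW = 0.0071 I₀, giving I₀ = 0.902/0.0071 = 127 mW.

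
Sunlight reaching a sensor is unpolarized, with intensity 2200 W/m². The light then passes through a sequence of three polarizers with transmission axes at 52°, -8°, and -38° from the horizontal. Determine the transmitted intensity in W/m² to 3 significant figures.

I ≈ 206 W/m²

Unpolarized light through the first polarizer → I₁ = 2200 W/m²/2 = 1100 W/m², polarized at 52°.
I₂ = I₁ · cos²(60°) = 1100 · 0.25 = 275 W/m².
I₃ = I₂ · cos²(30°) = 275 · 0.75 = 206.3 W/m².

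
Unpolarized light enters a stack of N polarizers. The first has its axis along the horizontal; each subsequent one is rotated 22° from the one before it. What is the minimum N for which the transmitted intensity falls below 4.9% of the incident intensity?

First polarizer halves the unpolarized light: factor 1/2.
Each further stage multiplies by cos²(22°) = 0.8597.
After N polarizers: T = 0.5·0.8597^(N−1). Require T < 0.049 ⇒ N−1 > ln(0.049/0.5)/ln(0.8597) = 15.36, so N−1 ≥ 16 and N = 17.
Check: N=17 gives T = 0.04449 < 0.049; N=16 gives T = 0.05175.

N = 17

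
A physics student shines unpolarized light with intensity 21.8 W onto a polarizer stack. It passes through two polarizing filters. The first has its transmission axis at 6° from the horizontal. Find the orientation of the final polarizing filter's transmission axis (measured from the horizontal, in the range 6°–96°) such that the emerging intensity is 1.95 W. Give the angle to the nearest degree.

θ ≈ 71°

Unpolarized light through the first polarizer → I₁ = ½ I₀, now polarized at 6°.
Target fraction: 1.95 / 21.8 W = 0.08945 of I₀.
Need I₂/I₀ = 0.08945, so cos²(θ − 6°) = 0.08945 / 0.5 = 0.1789.
θ − 6° = arccos(√0.1789) = 65.0°, giving θ ≈ 6 + 65.0 = 71.0°.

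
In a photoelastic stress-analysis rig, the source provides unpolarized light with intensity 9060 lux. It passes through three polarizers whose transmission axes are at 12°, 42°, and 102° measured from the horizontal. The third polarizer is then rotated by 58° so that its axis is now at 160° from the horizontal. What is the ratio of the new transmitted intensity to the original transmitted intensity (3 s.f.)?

Before rotation:
Unpolarized light through the first polarizer → I₁ = ½ I₀, now polarized at 12°.
I₂ = I₁ cos²(42° − 12°) = 0.5 I₀ · cos²(30°) = 0.375 I₀.
I₃ = I₂ cos²(102° − 42°) = 0.375 I₀ · cos²(60°) = 0.09375 I₀.
After rotation:
Unpolarized light through the first polarizer → I₁ = ½ I₀, now polarized at 12°.
I₂ = I₁ cos²(42° − 12°) = 0.5 I₀ · cos²(30°) = 0.375 I₀.
Angle between axes 2 and 3: 62°. I₃ = 0.375 I₀ · cos²(62°) = 0.08265 I₀.
Ratio = 0.08265 / 0.09375 = 0.8816.

I_new/I_old ≈ 0.882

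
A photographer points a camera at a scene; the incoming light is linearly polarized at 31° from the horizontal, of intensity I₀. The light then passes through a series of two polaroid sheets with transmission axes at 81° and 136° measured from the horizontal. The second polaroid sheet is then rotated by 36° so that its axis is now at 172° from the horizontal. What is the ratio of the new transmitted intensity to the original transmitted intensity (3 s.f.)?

I_new/I_old ≈ 0.000926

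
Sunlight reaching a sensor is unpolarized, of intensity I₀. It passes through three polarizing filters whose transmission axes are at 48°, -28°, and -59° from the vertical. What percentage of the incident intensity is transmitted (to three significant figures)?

≈ 2.15%

Unpolarized light through the first polarizer → I₁ = ½ I₀, now polarized at 48°.
I₂ = I₁ cos²(-28° − 48°) = 0.5 I₀ · cos²(76°) = 0.02926 I₀.
I₃ = I₂ cos²(-59° + 28°) = 0.02926 I₀ · cos²(31°) = 0.0215 I₀.
That is 2.15% of the incident intensity.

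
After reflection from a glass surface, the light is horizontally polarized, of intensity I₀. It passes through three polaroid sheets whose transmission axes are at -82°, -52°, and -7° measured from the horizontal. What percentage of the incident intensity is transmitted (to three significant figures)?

I₁ = I₀ cos²(-82° − 0°) = I₀ cos²(82°) = 0.01937 I₀.
I₂ = I₁ cos²(-52° + 82°) = 0.01937 I₀ · cos²(30°) = 0.01453 I₀.
I₃ = I₂ cos²(-7° + 52°) = 0.01453 I₀ · cos²(45°) = 0.007263 I₀.
That is 0.7263% of the incident intensity.

≈ 0.726%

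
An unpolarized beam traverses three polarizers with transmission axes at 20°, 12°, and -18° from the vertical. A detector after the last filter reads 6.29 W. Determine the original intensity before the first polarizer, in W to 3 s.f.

Unpolarized light through the first polarizer → I₁ = ½ I₀, now polarized at 20°.
I₂ = I₁ cos²(12° − 20°) = 0.5 I₀ · cos²(8°) = 0.4903 I₀.
I₃ = I₂ cos²(-18° − 12°) = 0.4903 I₀ · cos²(30°) = 0.3677 I₀.
So 6.29 W = 0.3677 I₀, giving I₀ = 6.29/0.3677 = 17.1 W.

I₀ ≈ 17.1 W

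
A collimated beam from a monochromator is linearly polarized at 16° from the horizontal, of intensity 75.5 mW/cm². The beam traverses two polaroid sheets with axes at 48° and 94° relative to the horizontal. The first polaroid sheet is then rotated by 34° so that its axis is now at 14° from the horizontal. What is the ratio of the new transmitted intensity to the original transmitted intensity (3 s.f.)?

I_new/I_old ≈ 0.0868

Before rotation:
I₁ = I₀ cos²(48° − 16°) = I₀ cos²(32°) = 0.7192 I₀.
I₂ = I₁ cos²(94° − 48°) = 0.7192 I₀ · cos²(46°) = 0.347 I₀.
After rotation:
I₁ = I₀ cos²(14° − 16°) = I₀ cos²(2°) = 0.9988 I₀.
I₂ = I₁ cos²(94° − 14°) = 0.9988 I₀ · cos²(80°) = 0.03012 I₀.
Ratio = 0.03012 / 0.347 = 0.08678.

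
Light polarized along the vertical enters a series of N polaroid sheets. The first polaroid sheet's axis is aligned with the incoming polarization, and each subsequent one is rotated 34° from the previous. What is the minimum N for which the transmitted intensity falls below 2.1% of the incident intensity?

N = 12

First polarizer is aligned with the polarization: full transmission.
Each further stage multiplies by cos²(34°) = 0.6873.
After N polarizers: T = 0.6873^(N−1). Require T < 0.021 ⇒ N−1 > ln(0.021)/ln(0.6873) = 10.30, so N−1 ≥ 11 and N = 12.
Check: N=12 gives T = 0.01617 < 0.021; N=11 gives T = 0.02352.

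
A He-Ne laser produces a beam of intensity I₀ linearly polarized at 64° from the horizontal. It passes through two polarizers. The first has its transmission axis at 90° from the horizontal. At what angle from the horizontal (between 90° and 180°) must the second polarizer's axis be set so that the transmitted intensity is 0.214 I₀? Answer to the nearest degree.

θ ≈ 149°

I₁ = I₀ cos²(90° − 64°) = I₀ cos²(26°) = 0.8078 I₀.
Need I₂/I₀ = 0.214, so cos²(θ − 90°) = 0.214 / 0.8078 = 0.2649.
θ − 90° = arccos(√0.2649) = 59.0°, giving θ ≈ 90 + 59.0 = 149.0°.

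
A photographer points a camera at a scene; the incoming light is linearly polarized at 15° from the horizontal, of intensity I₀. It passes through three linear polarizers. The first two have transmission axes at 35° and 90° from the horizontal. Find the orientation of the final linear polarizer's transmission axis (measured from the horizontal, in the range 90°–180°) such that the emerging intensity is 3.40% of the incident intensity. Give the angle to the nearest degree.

θ ≈ 160°

I₁ = I₀ cos²(35° − 15°) = I₀ cos²(20°) = 0.883 I₀.
I₂ = I₁ cos²(90° − 35°) = 0.883 I₀ · cos²(55°) = 0.2905 I₀.
Need I₃/I₀ = 0.034, so cos²(θ − 90°) = 0.034 / 0.2905 = 0.117.
θ − 90° = arccos(√0.117) = 70.0°, giving θ ≈ 90 + 70.0 = 160.0°.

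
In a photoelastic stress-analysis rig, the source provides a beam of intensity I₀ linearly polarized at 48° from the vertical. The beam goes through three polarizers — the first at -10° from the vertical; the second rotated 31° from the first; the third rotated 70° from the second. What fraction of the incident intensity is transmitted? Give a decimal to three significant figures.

≈ 0.0241 I₀

I₁ = I₀ cos²(-10° − 48°) = I₀ cos²(58°) = 0.2808 I₀.
I₂ = I₁ cos²(31°) = 0.2808 · 0.7347 I₀ = 0.2063 I₀.
I₃ = I₂ cos²(70°) = 0.2063 · 0.117 I₀ = 0.02414 I₀.
Transmitted fraction = 0.02414.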